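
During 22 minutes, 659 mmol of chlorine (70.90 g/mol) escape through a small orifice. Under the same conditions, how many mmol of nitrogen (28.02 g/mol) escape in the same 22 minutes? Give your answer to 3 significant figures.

1050 mmol

Since effusion rate ∝ 1/√M, rate_N₂/rate_Cl₂ = √(M_Cl₂/M_N₂) = √(70.90/28.02) = √2.530 = 1.591.
So the amount for N₂ is 659 × 1.591 = 1050 mmol.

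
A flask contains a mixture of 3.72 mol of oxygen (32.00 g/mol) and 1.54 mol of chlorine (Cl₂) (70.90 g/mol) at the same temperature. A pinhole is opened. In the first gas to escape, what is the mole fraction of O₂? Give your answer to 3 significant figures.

Rate_i ∝ x_i/√M_i (Graham's law weighted by mole fraction), so the effusate composition follows n_i/√M_i.
So x_O₂ in the escaping gas = (n_O₂/√M_O₂) / Σ(n_i/√M_i)
= (3.72/√32.00) / (3.72/√32.00 + 1.54/√70.90) = 0.6576/(0.6576 + 0.1829) = 0.782.

0.782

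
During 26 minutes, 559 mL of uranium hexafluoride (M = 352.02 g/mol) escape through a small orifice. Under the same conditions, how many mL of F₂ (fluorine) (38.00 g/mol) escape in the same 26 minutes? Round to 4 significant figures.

1701 mL

Using Graham's law: rate_F₂/rate_UF₆ = √(M_UF₆/M_F₂) = √(352.02/38.00) = √9.264 = 3.044.
So the volume for F₂ is 559 × 3.044 = 1701 mL.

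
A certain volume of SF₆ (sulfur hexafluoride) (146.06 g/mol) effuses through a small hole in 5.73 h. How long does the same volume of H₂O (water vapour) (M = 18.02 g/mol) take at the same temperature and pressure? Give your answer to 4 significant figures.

2.013 h

By Graham's law, t_H₂O/t_SF₆ = √(M_H₂O/M_SF₆) = √(18.02/146.06) = √0.1234 = 0.3512.
So the time for H₂O is 5.73 × 0.3512 = 2.013 h.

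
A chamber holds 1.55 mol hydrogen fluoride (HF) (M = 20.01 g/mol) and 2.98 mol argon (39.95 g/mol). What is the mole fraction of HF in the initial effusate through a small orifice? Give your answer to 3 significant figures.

Each component's effusion rate ∝ (its partial pressure)·(1/√M) ∝ n_i/√M_i.
So x_HF in the escaping gas = (n_HF/√M_HF) / Σ(n_i/√M_i)
= (1.55/√20.01) / (1.55/√20.01 + 2.98/√39.95) = 0.3465/(0.3465 + 0.4715) = 0.424.

0.424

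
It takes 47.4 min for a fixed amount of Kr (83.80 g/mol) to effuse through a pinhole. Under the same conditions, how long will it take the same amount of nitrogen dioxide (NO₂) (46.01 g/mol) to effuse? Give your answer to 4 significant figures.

By Graham's law, t_NO₂/t_Kr = √(M_NO₂/M_Kr) = √(46.01/83.80) = √0.5490 = 0.7410.
So the time for NO₂ is 47.4 × 0.7410 = 35.12 min.

35.12 min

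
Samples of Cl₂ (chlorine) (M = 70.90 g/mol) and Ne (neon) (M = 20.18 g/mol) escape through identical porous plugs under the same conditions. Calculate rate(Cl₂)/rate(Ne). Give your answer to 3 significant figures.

0.534

Graham's law gives rate_Cl₂/rate_Ne = √(M_Ne/M_Cl₂) = √(20.18/70.90) = √0.2846 = 0.534.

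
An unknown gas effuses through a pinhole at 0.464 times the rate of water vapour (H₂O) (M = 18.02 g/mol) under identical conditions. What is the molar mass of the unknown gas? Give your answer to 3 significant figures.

Using Graham's law: rate_X/rate_H₂O = √(M_H₂O/M_X).
0.464 = √(18.02/M_X)
M_X = 18.02 / 0.464² = 18.02 / 0.2153 = 83.7 g/mol

83.7 g/mol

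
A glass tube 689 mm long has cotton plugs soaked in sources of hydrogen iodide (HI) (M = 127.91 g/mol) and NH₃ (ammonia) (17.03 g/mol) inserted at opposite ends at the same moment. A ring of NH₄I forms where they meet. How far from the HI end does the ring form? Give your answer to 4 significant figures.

Graham's law gives d_HI/d_NH₃ = rate_HI/rate_NH₃ = √(M_NH₃/M_HI) = √(17.03/127.91) = 0.3649.
With d_HI + d_NH₃ = 689 mm, d_NH₃ = 689/(1 + 0.3649) = 504.8 mm.
d_HI = 689 − 504.8 = 184.2 mm.

184.2 mm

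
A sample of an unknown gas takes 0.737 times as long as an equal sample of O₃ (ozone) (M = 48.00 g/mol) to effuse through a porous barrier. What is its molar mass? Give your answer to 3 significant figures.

From Graham's law, t_X/t_O₃ = √(M_X/M_O₃).
0.737 = √(M_X/48.00)
M_X = 48.00 × 0.737² = 48.00 × 0.5432 = 26.1 g/mol

26.1 g/mol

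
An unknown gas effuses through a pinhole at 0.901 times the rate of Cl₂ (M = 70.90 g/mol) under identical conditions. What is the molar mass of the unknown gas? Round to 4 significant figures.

From Graham's law, rate_X/rate_Cl₂ = √(M_Cl₂/M_X).
0.901 = √(70.90/M_X)
M_X = 70.90 / 0.901² = 70.90 / 0.8118 = 87.34 g/mol

87.34 g/mol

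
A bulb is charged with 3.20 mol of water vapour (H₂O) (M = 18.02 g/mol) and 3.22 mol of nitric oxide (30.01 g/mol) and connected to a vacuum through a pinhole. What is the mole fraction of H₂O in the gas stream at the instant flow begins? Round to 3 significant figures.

0.562

Rate_i ∝ x_i/√M_i (Graham's law weighted by mole fraction), so the effusate composition follows n_i/√M_i.
So x_H₂O in the escaping gas = (n_H₂O/√M_H₂O) / Σ(n_i/√M_i)
= (3.20/√18.02) / (3.20/√18.02 + 3.22/√30.01) = 0.7538/(0.7538 + 0.5878) = 0.562.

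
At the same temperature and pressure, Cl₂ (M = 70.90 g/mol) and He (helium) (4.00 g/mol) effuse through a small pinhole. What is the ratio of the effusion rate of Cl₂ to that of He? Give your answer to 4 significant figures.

Since effusion rate ∝ 1/√M, rate_Cl₂/rate_He = √(M_He/M_Cl₂) = √(4.00/70.90) = √0.05642 = 0.2375.

0.2375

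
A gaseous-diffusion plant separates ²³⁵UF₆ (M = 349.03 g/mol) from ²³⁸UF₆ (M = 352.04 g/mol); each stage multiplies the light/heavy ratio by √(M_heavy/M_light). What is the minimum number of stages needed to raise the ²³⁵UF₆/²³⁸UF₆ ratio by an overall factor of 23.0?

731

With α = √(352.04/349.03) per stage, ln α = ½ ln(1.00862) = 0.004293.
Need α^N ≥ 23.0 ⇒ N ≥ ln(23.0) / ln α = 3.135 / 0.004293 = 730.29.
So at least 731 stages are needed.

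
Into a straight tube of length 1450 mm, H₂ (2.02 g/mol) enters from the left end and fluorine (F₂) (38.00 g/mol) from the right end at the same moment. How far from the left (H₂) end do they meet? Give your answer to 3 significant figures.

1180 mm

The fronts meet when d_H₂ + d_F₂ = L with d_H₂/d_F₂ = √(M_F₂/M_H₂) (Graham's law). Here √(M_F₂/M_H₂) = √(38.00/2.02) = 4.337.
With d_H₂ + d_F₂ = 1450 mm, d_F₂ = 1450/(1 + 4.337) = 271.7 mm.
d_H₂ = 1450 − 271.7 = 1180 mm.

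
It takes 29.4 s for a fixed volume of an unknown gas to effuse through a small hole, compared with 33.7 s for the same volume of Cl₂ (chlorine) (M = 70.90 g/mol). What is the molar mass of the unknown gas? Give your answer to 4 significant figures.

53.96 g/mol

Graham's law gives t_X/t_Cl₂ = √(M_X/M_Cl₂).
29.4/33.7 = 0.8724 = √(M_X/70.90)
M_X = 70.90 × 0.8724² = 70.90 × 0.7611 = 53.96 g/mol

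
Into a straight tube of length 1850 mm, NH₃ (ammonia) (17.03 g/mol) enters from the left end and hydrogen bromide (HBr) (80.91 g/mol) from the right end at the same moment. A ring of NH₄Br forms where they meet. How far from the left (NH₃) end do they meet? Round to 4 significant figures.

The fronts meet when d_NH₃ + d_HBr = L with d_NH₃/d_HBr = √(M_HBr/M_NH₃) (Graham's law). Here √(M_HBr/M_NH₃) = √(80.91/17.03) = 2.180.
With d_NH₃ + d_HBr = 1850 mm, d_HBr = 1850/(1 + 2.180) = 581.8 mm.
d_NH₃ = 1850 − 581.8 = 1268 mm.

1268 mm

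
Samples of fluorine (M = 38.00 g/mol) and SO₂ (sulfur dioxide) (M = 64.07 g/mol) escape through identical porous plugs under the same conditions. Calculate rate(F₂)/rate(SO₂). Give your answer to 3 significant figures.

Since effusion rate ∝ 1/√M, rate_F₂/rate_SO₂ = √(M_SO₂/M_F₂) = √(64.07/38.00) = √1.686 = 1.30.

1.30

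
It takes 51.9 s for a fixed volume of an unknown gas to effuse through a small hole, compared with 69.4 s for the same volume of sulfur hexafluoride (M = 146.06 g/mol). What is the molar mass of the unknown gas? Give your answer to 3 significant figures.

By Graham's law, t_X/t_SF₆ = √(M_X/M_SF₆).
51.9/69.4 = 0.7478 = √(M_X/146.06)
M_X = 146.06 × 0.7478² = 146.06 × 0.5593 = 81.7 g/mol

81.7 g/mol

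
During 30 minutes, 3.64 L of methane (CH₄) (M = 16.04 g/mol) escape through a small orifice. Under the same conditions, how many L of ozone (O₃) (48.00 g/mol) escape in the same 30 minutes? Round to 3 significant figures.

Since effusion rate ∝ 1/√M, rate_O₃/rate_CH₄ = √(M_CH₄/M_O₃) = √(16.04/48.00) = √0.3342 = 0.5781.
So the volume for O₃ is 3.64 × 0.5781 = 2.10 L.

2.10 L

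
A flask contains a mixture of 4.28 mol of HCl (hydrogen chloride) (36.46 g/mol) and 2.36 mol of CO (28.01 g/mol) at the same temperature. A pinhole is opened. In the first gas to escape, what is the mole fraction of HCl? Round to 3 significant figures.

0.614

Rate_i ∝ x_i/√M_i (Graham's law weighted by mole fraction), so the effusate composition follows n_i/√M_i.
So x_HCl in the escaping gas = (n_HCl/√M_HCl) / Σ(n_i/√M_i)
= (4.28/√36.46) / (4.28/√36.46 + 2.36/√28.01) = 0.7088/(0.7088 + 0.4459) = 0.614.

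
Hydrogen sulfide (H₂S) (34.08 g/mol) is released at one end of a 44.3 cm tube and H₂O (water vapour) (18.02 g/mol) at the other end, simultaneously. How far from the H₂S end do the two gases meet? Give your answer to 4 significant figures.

The fronts meet when d_H₂S + d_H₂O = L with d_H₂S/d_H₂O = √(M_H₂O/M_H₂S) (Graham's law). Here √(M_H₂O/M_H₂S) = √(18.02/34.08) = 0.7272.
With d_H₂S + d_H₂O = 44.3 cm, d_H₂O = 44.3/(1 + 0.7272) = 25.65 cm.
d_H₂S = 44.3 − 25.65 = 18.65 cm.

18.65 cm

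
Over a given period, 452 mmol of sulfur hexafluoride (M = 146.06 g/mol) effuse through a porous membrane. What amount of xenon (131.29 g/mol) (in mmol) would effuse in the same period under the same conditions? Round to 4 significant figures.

476.7 mmol

Graham's law gives rate_Xe/rate_SF₆ = √(M_SF₆/M_Xe) = √(146.06/131.29) = √1.112 = 1.055.
So the amount for Xe is 452 × 1.055 = 476.7 mmol.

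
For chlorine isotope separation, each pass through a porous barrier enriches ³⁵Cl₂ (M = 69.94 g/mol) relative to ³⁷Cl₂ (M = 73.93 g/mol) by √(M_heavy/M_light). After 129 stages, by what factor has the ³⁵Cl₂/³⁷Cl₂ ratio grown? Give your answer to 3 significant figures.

35.8

Each stage multiplies the ratio by α = √(73.93/69.94), so after 129 stages the overall factor is α^129 = (73.93/69.94)^(129/2).
= 1.05705^(129/2) = 35.8.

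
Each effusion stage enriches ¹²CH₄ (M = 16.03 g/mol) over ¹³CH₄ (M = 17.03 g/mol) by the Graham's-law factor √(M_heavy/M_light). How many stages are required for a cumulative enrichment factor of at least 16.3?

With α = √(17.03/16.03) per stage, ln α = ½ ln(1.06238) = 0.03026.
Need α^N ≥ 16.3 ⇒ N ≥ ln(16.3) / ln α = 2.791 / 0.03026 = 92.25.
Rounding up, N = 93 stages.

93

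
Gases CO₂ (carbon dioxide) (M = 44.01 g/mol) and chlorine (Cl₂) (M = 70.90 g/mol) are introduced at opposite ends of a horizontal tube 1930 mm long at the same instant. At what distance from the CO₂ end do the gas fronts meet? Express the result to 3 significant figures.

Graham's law gives d_CO₂/d_Cl₂ = rate_CO₂/rate_Cl₂ = √(M_Cl₂/M_CO₂) = √(70.90/44.01) = 1.269.
With d_CO₂ + d_Cl₂ = 1930 mm, d_Cl₂ = 1930/(1 + 1.269) = 850.5 mm.
d_CO₂ = 1930 − 850.5 = 1080 mm.

1080 mm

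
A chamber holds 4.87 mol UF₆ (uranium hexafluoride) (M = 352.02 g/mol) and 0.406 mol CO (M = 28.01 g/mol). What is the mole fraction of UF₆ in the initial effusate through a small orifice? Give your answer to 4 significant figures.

0.7719

Rate_i ∝ x_i/√M_i (Graham's law weighted by mole fraction), so the effusate composition follows n_i/√M_i.
Mole fraction of UF₆ in the effusate = (n_UF₆/√M_UF₆) / (n_UF₆/√M_UF₆ + n_CO/√M_CO)
= (4.87/√352.02) / (4.87/√352.02 + 0.406/√28.01) = 0.2596/(0.2596 + 0.07671) = 0.7719.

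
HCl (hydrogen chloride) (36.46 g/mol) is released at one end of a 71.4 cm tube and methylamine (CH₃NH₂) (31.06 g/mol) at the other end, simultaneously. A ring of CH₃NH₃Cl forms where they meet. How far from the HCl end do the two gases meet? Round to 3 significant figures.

34.3 cm

In equal time, each gas travels a distance ∝ its rate ∝ 1/√M, so d_HCl/d_CH₃NH₂ = √(M_CH₃NH₂/M_HCl) = √(31.06/36.46) = 0.9230.
With d_HCl + d_CH₃NH₂ = 71.4 cm, d_CH₃NH₂ = 71.4/(1 + 0.9230) = 37.13 cm.
d_HCl = 71.4 − 37.13 = 34.3 cm.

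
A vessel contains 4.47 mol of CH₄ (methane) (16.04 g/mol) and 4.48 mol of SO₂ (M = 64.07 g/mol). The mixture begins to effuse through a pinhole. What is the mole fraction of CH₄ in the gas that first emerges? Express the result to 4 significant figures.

Effusion rate of each component ∝ n_i/√M_i (partial pressure × 1/√M).
x_CH₄(eff) = (n_CH₄/√M_CH₄) / (n_CH₄/√M_CH₄ + n_SO₂/√M_SO₂)
= (4.47/√16.04) / (4.47/√16.04 + 4.48/√64.07) = 1.116/(1.116 + 0.5597) = 0.6660.

0.6660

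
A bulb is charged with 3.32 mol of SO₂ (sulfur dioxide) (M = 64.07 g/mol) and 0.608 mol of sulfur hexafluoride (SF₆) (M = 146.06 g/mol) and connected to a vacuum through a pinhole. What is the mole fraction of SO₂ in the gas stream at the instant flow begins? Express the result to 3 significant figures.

0.892

Effusion rate of each component ∝ n_i/√M_i (partial pressure × 1/√M).
Mole fraction of SO₂ in the effusate = (n_SO₂/√M_SO₂) / (n_SO₂/√M_SO₂ + n_SF₆/√M_SF₆)
= (3.32/√64.07) / (3.32/√64.07 + 0.608/√146.06) = 0.4148/(0.4148 + 0.05031) = 0.892.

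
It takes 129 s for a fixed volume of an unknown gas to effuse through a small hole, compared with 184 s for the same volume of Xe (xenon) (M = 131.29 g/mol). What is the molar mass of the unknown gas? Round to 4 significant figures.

Graham's law gives t_X/t_Xe = √(M_X/M_Xe).
129/184 = 0.7011 = √(M_X/131.29)
M_X = 131.29 × 0.7011² = 131.29 × 0.4915 = 64.53 g/mol

64.53 g/mol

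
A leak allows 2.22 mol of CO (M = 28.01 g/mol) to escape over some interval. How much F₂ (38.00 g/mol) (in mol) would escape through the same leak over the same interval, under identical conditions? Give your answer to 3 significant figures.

From Graham's law, rate_F₂/rate_CO = √(M_CO/M_F₂) = √(28.01/38.00) = √0.7371 = 0.8585.
So the amount for F₂ is 2.22 × 0.8585 = 1.91 mol.

1.91 mol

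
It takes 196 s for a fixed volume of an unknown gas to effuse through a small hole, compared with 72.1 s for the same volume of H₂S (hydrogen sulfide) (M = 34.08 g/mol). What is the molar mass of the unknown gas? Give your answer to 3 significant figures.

252 g/mol

Using Graham's law: t_X/t_H₂S = √(M_X/M_H₂S).
196/72.1 = 2.718 = √(M_X/34.08)
M_X = 34.08 × 2.718² = 34.08 × 7.390 = 252 g/mol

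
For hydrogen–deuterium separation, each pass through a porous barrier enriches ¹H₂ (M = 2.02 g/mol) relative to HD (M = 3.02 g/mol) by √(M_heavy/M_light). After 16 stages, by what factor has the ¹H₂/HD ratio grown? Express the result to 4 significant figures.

Each stage multiplies the ratio by α = √(3.02/2.02), so after 16 stages the overall factor is α^16 = (3.02/2.02)^(16/2).
= 1.49505^8 = 24.96.

24.96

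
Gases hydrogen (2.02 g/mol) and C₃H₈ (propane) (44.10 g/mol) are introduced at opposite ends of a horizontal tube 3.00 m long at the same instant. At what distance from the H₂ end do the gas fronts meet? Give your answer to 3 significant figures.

In equal time, each gas travels a distance ∝ its rate ∝ 1/√M, so d_H₂/d_C₃H₈ = √(M_C₃H₈/M_H₂) = √(44.10/2.02) = 4.672.
With d_H₂ + d_C₃H₈ = 3.00 m, d_C₃H₈ = 3.00/(1 + 4.672) = 0.5289 m.
d_H₂ = 3.00 − 0.5289 = 2.47 m.

2.47 m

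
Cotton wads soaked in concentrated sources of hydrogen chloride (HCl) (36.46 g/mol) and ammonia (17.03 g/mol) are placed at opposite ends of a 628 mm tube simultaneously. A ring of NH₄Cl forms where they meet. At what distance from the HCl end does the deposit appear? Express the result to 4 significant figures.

255.0 mm

Distances travelled in equal time are proportional to diffusion rates, so d_HCl/d_NH₃ = √(M_NH₃/M_HCl) = √(17.03/36.46) = 0.6834.
With d_HCl + d_NH₃ = 628 mm, d_NH₃ = 628/(1 + 0.6834) = 373.0 mm.
d_HCl = 628 − 373.0 = 255.0 mm.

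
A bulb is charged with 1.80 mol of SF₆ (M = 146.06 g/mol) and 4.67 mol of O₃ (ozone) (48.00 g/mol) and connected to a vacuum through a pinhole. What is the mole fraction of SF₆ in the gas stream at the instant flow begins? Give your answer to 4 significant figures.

0.1810

Effusion rate of each component ∝ n_i/√M_i (partial pressure × 1/√M).
So x_SF₆ in the escaping gas = (n_SF₆/√M_SF₆) / Σ(n_i/√M_i)
= (1.80/√146.06) / (1.80/√146.06 + 4.67/√48.00) = 0.1489/(0.1489 + 0.6741) = 0.1810.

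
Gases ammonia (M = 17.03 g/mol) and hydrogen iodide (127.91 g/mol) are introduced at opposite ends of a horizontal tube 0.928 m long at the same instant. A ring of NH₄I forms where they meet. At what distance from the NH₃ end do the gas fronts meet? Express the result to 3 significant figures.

The fronts meet when d_NH₃ + d_HI = L with d_NH₃/d_HI = √(M_HI/M_NH₃) (Graham's law). Here √(M_HI/M_NH₃) = √(127.91/17.03) = 2.741.
With d_NH₃ + d_HI = 0.928 m, d_HI = 0.928/(1 + 2.741) = 0.2481 m.
d_NH₃ = 0.928 − 0.2481 = 0.680 m.

0.680 m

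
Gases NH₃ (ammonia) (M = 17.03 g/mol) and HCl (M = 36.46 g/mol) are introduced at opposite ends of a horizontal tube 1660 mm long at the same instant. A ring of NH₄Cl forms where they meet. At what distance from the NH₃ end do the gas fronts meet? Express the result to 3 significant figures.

986 mm

Distances travelled in equal time are proportional to diffusion rates, so d_NH₃/d_HCl = √(M_HCl/M_NH₃) = √(36.46/17.03) = 1.463.
With d_NH₃ + d_HCl = 1660 mm, d_HCl = 1660/(1 + 1.463) = 673.9 mm.
d_NH₃ = 1660 − 673.9 = 986 mm.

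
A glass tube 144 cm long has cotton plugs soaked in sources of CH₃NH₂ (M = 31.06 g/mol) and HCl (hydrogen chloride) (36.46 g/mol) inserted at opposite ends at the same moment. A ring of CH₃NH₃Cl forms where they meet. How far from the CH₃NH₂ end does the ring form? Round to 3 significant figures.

74.9 cm

Graham's law gives d_CH₃NH₂/d_HCl = rate_CH₃NH₂/rate_HCl = √(M_HCl/M_CH₃NH₂) = √(36.46/31.06) = 1.083.
With d_CH₃NH₂ + d_HCl = 144 cm, d_HCl = 144/(1 + 1.083) = 69.12 cm.
d_CH₃NH₂ = 144 − 69.12 = 74.9 cm.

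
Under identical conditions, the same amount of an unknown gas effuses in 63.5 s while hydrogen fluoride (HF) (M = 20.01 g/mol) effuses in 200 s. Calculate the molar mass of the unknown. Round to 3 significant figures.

2.02 g/mol

Graham's law gives t_X/t_HF = √(M_X/M_HF).
63.5/200 = 0.3175 = √(M_X/20.01)
M_X = 20.01 × 0.3175² = 20.01 × 0.1008 = 2.02 g/mol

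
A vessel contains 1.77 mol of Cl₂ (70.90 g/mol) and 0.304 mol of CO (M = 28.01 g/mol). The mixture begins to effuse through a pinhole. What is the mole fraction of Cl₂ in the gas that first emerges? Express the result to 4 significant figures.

Effusion rate of each component ∝ n_i/√M_i (partial pressure × 1/√M).
Mole fraction of Cl₂ in the effusate = (n_Cl₂/√M_Cl₂) / (n_Cl₂/√M_Cl₂ + n_CO/√M_CO)
= (1.77/√70.90) / (1.77/√70.90 + 0.304/√28.01) = 0.2102/(0.2102 + 0.05744) = 0.7854.

0.7854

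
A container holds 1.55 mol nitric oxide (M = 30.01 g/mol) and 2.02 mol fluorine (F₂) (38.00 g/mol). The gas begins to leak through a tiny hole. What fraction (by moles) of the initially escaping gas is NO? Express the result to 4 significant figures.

The effusion rate of species i is ∝ p_i/√M_i ∝ n_i/√M_i.
x_NO(eff) = (n_NO/√M_NO) / (n_NO/√M_NO + n_F₂/√M_F₂)
= (1.55/√30.01) / (1.55/√30.01 + 2.02/√38.00) = 0.2829/(0.2829 + 0.3277) = 0.4634.

0.4634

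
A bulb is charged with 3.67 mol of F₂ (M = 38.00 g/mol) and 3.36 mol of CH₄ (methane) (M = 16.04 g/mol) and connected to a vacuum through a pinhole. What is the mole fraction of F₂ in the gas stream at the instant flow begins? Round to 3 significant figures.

0.415

Effusion rate of each component ∝ n_i/√M_i (partial pressure × 1/√M).
So x_F₂ in the escaping gas = (n_F₂/√M_F₂) / Σ(n_i/√M_i)
= (3.67/√38.00) / (3.67/√38.00 + 3.36/√16.04) = 0.5954/(0.5954 + 0.8390) = 0.415.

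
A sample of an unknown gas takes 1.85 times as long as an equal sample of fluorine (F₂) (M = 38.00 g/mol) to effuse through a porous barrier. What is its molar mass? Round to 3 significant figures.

130 g/mol

Graham's law gives t_X/t_F₂ = √(M_X/M_F₂).
1.85 = √(M_X/38.00)
M_X = 38.00 × 1.85² = 38.00 × 3.423 = 130 g/mol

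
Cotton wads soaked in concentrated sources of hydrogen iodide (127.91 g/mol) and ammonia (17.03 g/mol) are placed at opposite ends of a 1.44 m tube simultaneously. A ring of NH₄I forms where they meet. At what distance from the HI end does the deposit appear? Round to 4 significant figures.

0.3850 m

Distances travelled in equal time are proportional to diffusion rates, so d_HI/d_NH₃ = √(M_NH₃/M_HI) = √(17.03/127.91) = 0.3649.
With d_HI + d_NH₃ = 1.44 m, d_NH₃ = 1.44/(1 + 0.3649) = 1.055 m.
d_HI = 1.44 − 1.055 = 0.3850 m.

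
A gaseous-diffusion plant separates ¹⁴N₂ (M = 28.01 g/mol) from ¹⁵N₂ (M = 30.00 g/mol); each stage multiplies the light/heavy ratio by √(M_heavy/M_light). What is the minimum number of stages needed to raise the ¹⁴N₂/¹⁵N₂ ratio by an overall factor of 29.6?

99

Single-stage factor α = √(30.00/28.01), so ln α = ½ ln(1.07105) = 0.03432.
Need α^N ≥ 29.6 ⇒ N ≥ ln(29.6) / ln α = 3.388 / 0.03432 = 98.72.
So at least 99 stages are needed.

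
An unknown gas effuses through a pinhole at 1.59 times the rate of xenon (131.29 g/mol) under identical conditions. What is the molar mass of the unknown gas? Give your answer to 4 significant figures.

From Graham's law, rate_X/rate_Xe = √(M_Xe/M_X).
1.59 = √(131.29/M_X)
M_X = 131.29 / 1.59² = 131.29 / 2.528 = 51.93 g/mol

51.93 g/mol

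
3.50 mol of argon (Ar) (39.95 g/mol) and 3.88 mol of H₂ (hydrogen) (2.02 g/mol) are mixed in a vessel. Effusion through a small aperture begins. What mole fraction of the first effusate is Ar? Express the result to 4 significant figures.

The effusion rate of species i is ∝ p_i/√M_i ∝ n_i/√M_i.
Mole fraction of Ar in the effusate = (n_Ar/√M_Ar) / (n_Ar/√M_Ar + n_H₂/√M_H₂)
= (3.50/√39.95) / (3.50/√39.95 + 3.88/√2.02) = 0.5537/(0.5537 + 2.730) = 0.1686.

0.1686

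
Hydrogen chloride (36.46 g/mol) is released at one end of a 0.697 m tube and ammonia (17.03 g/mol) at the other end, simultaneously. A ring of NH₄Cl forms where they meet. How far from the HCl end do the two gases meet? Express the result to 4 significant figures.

0.2830 m

Distances travelled in equal time are proportional to diffusion rates, so d_HCl/d_NH₃ = √(M_NH₃/M_HCl) = √(17.03/36.46) = 0.6834.
With d_HCl + d_NH₃ = 0.697 m, d_NH₃ = 0.697/(1 + 0.6834) = 0.4140 m.
d_HCl = 0.697 − 0.4140 = 0.2830 m.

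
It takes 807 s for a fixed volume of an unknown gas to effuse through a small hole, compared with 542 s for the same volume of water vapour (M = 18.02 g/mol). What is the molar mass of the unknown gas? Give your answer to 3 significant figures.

39.9 g/mol

Graham's law gives t_X/t_H₂O = √(M_X/M_H₂O).
807/542 = 1.489 = √(M_X/18.02)
M_X = 18.02 × 1.489² = 18.02 × 2.217 = 39.9 g/mol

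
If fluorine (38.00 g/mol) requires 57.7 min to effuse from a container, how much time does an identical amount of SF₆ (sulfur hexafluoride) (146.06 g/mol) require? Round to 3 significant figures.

Since effusion rate ∝ 1/√M, t_SF₆/t_F₂ = √(M_SF₆/M_F₂) = √(146.06/38.00) = √3.844 = 1.961.
So the time for SF₆ is 57.7 × 1.961 = 113 min.

113 min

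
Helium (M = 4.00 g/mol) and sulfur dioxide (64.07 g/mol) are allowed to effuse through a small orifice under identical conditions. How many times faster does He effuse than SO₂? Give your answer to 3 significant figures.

Since effusion rate ∝ 1/√M, rate_He/rate_SO₂ = √(M_SO₂/M_He) = √(64.07/4.00) = √16.02 = 4.00.

4.00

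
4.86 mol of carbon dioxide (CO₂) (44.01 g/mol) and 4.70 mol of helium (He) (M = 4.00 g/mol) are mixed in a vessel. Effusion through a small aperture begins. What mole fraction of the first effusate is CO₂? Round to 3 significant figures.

Each component's effusion rate ∝ (its partial pressure)·(1/√M) ∝ n_i/√M_i.
Mole fraction of CO₂ in the effusate = (n_CO₂/√M_CO₂) / (n_CO₂/√M_CO₂ + n_He/√M_He)
= (4.86/√44.01) / (4.86/√44.01 + 4.70/√4.00) = 0.7326/(0.7326 + 2.350) = 0.238.

0.238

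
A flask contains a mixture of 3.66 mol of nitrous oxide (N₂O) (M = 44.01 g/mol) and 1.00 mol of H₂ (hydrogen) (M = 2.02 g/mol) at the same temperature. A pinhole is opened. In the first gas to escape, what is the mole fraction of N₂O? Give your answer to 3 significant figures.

0.439

Effusion rate of each component ∝ n_i/√M_i (partial pressure × 1/√M).
x_N₂O(eff) = (n_N₂O/√M_N₂O) / (n_N₂O/√M_N₂O + n_H₂/√M_H₂)
= (3.66/√44.01) / (3.66/√44.01 + 1.00/√2.02) = 0.5517/(0.5517 + 0.7036) = 0.439.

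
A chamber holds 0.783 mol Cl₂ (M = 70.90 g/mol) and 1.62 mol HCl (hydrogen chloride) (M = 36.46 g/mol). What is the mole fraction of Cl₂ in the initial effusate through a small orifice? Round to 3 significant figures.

0.257

The effusion rate of species i is ∝ p_i/√M_i ∝ n_i/√M_i.
Mole fraction of Cl₂ in the effusate = (n_Cl₂/√M_Cl₂) / (n_Cl₂/√M_Cl₂ + n_HCl/√M_HCl)
= (0.783/√70.90) / (0.783/√70.90 + 1.62/√36.46) = 0.09299/(0.09299 + 0.2683) = 0.257.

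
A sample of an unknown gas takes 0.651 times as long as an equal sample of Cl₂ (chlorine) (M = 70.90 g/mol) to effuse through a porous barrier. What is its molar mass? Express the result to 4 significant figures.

30.05 g/mol

Since effusion rate ∝ 1/√M, t_X/t_Cl₂ = √(M_X/M_Cl₂).
0.651 = √(M_X/70.90)
M_X = 70.90 × 0.651² = 70.90 × 0.4238 = 30.05 g/mol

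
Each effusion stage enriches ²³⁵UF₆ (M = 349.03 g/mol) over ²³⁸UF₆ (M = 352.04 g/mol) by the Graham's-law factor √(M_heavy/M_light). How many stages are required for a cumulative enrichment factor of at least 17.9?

672

Per stage α = (352.04/349.03)^(1/2) = 1.00862^0.5, giving ln α = 0.004293.
Need α^N ≥ 17.9 ⇒ N ≥ ln(17.9) / ln α = 2.885 / 0.004293 = 671.91.
So at least 672 stages are needed.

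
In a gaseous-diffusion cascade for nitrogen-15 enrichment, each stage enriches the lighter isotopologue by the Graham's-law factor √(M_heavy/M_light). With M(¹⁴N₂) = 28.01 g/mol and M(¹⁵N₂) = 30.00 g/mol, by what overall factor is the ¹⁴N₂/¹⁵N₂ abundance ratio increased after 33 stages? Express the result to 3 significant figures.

3.10

The single-stage factor is √(M_heavy/M_light), so 33 stages give [√(30.00/28.01)]^33 = (30.00/28.01)^(33/2).
= 1.07105^(33/2) = 3.10.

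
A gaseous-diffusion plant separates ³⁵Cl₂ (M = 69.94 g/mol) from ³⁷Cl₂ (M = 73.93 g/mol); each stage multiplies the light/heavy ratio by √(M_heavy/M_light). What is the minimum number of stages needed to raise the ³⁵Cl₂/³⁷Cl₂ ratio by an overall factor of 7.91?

Single-stage factor α = √(73.93/69.94), so ln α = ½ ln(1.05705) = 0.02774.
Need α^N ≥ 7.91 ⇒ N ≥ ln(7.91) / ln α = 2.068 / 0.02774 = 74.55.
Minimum whole number of stages: N = 75.

75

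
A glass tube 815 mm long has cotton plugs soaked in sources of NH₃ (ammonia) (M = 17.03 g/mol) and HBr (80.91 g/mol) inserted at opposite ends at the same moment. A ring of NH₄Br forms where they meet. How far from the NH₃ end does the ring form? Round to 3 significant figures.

559 mm

In equal time, each gas travels a distance ∝ its rate ∝ 1/√M, so d_NH₃/d_HBr = √(M_HBr/M_NH₃) = √(80.91/17.03) = 2.180.
With d_NH₃ + d_HBr = 815 mm, d_HBr = 815/(1 + 2.180) = 256.3 mm.
d_NH₃ = 815 − 256.3 = 559 mm.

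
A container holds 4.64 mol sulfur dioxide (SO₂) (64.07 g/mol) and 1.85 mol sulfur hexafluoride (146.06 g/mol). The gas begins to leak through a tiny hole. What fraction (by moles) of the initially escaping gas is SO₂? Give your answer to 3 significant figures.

0.791

The effusion rate of species i is ∝ p_i/√M_i ∝ n_i/√M_i.
Mole fraction of SO₂ in the effusate = (n_SO₂/√M_SO₂) / (n_SO₂/√M_SO₂ + n_SF₆/√M_SF₆)
= (4.64/√64.07) / (4.64/√64.07 + 1.85/√146.06) = 0.5797/(0.5797 + 0.1531) = 0.791.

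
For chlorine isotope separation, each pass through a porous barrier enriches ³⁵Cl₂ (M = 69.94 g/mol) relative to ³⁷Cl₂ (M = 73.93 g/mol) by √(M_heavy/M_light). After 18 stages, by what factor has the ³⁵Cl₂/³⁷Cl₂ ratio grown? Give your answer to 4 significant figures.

1.648

The single-stage factor is √(M_heavy/M_light), so 18 stages give [√(73.93/69.94)]^18 = (73.93/69.94)^(18/2).
= 1.05705^9 = 1.648.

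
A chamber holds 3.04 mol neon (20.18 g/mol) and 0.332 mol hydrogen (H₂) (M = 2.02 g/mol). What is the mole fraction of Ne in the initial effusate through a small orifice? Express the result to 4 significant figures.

Each component's effusion rate ∝ (its partial pressure)·(1/√M) ∝ n_i/√M_i.
Mole fraction of Ne in the effusate = (n_Ne/√M_Ne) / (n_Ne/√M_Ne + n_H₂/√M_H₂)
= (3.04/√20.18) / (3.04/√20.18 + 0.332/√2.02) = 0.6767/(0.6767 + 0.2336) = 0.7434.

0.7434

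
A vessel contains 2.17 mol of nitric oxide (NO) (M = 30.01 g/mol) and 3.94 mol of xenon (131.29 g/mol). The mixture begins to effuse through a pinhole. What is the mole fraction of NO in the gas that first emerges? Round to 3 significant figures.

The effusion rate of species i is ∝ p_i/√M_i ∝ n_i/√M_i.
Mole fraction of NO in the effusate = (n_NO/√M_NO) / (n_NO/√M_NO + n_Xe/√M_Xe)
= (2.17/√30.01) / (2.17/√30.01 + 3.94/√131.29) = 0.3961/(0.3961 + 0.3439) = 0.535.

0.535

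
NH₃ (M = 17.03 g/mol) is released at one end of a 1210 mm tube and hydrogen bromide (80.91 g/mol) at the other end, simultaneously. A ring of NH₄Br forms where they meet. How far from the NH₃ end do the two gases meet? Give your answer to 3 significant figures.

829 mm

The fronts meet when d_NH₃ + d_HBr = L with d_NH₃/d_HBr = √(M_HBr/M_NH₃) (Graham's law). Here √(M_HBr/M_NH₃) = √(80.91/17.03) = 2.180.
With d_NH₃ + d_HBr = 1210 mm, d_HBr = 1210/(1 + 2.180) = 380.5 mm.
d_NH₃ = 1210 − 380.5 = 829 mm.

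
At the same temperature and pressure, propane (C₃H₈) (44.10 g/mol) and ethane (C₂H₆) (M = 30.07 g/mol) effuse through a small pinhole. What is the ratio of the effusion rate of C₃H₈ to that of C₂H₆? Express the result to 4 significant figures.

0.8257

By Graham's law, rate_C₃H₈/rate_C₂H₆ = √(M_C₂H₆/M_C₃H₈) = √(30.07/44.10) = √0.6819 = 0.8257.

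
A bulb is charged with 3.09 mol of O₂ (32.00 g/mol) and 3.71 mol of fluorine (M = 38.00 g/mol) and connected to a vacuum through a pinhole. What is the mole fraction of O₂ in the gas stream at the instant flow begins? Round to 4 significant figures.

0.4758

Rate_i ∝ x_i/√M_i (Graham's law weighted by mole fraction), so the effusate composition follows n_i/√M_i.
Mole fraction of O₂ in the effusate = (n_O₂/√M_O₂) / (n_O₂/√M_O₂ + n_F₂/√M_F₂)
= (3.09/√32.00) / (3.09/√32.00 + 3.71/√38.00) = 0.5462/(0.5462 + 0.6018) = 0.4758.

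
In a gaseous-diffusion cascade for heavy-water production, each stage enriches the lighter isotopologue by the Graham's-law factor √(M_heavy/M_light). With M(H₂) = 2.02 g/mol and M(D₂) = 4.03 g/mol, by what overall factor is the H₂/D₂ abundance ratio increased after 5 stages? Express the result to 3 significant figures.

Each stage multiplies the ratio by α = √(4.03/2.02), so after 5 stages the overall factor is α^5 = (4.03/2.02)^(5/2).
= 1.99505^(5/2) = 5.62.

5.62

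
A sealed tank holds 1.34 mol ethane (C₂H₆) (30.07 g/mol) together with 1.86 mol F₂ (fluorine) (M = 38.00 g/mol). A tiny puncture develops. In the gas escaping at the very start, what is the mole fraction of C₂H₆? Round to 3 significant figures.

The effusion rate of species i is ∝ p_i/√M_i ∝ n_i/√M_i.
x_C₂H₆(eff) = (n_C₂H₆/√M_C₂H₆) / (n_C₂H₆/√M_C₂H₆ + n_F₂/√M_F₂)
= (1.34/√30.07) / (1.34/√30.07 + 1.86/√38.00) = 0.2444/(0.2444 + 0.3017) = 0.447.

0.447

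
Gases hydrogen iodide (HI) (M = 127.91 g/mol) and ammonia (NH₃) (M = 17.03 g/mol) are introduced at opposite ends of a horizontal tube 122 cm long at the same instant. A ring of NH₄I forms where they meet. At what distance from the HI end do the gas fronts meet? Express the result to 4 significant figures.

32.62 cm

Graham's law gives d_HI/d_NH₃ = rate_HI/rate_NH₃ = √(M_NH₃/M_HI) = √(17.03/127.91) = 0.3649.
With d_HI + d_NH₃ = 122 cm, d_NH₃ = 122/(1 + 0.3649) = 89.38 cm.
d_HI = 122 − 89.38 = 32.62 cm.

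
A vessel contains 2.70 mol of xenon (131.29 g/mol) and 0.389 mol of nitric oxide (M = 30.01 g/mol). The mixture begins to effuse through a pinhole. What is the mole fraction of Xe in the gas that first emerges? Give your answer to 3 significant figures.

0.768

Each component's effusion rate ∝ (its partial pressure)·(1/√M) ∝ n_i/√M_i.
x_Xe(eff) = (n_Xe/√M_Xe) / (n_Xe/√M_Xe + n_NO/√M_NO)
= (2.70/√131.29) / (2.70/√131.29 + 0.389/√30.01) = 0.2356/(0.2356 + 0.07101) = 0.768.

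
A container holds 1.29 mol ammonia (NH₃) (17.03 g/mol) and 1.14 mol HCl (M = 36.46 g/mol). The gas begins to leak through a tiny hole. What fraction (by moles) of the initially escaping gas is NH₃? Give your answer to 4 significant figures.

0.6235

The effusion rate of species i is ∝ p_i/√M_i ∝ n_i/√M_i.
x_NH₃(eff) = (n_NH₃/√M_NH₃) / (n_NH₃/√M_NH₃ + n_HCl/√M_HCl)
= (1.29/√17.03) / (1.29/√17.03 + 1.14/√36.46) = 0.3126/(0.3126 + 0.1888) = 0.6235.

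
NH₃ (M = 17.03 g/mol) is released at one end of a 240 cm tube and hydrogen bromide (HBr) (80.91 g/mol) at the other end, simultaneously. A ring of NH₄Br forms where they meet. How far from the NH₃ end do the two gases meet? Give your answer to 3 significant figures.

Distances travelled in equal time are proportional to diffusion rates, so d_NH₃/d_HBr = √(M_HBr/M_NH₃) = √(80.91/17.03) = 2.180.
With d_NH₃ + d_HBr = 240 cm, d_HBr = 240/(1 + 2.180) = 75.48 cm.
d_NH₃ = 240 − 75.48 = 165 cm.

165 cm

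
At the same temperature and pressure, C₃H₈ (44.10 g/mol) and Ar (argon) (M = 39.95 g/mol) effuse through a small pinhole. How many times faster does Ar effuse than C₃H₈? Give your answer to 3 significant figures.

1.05

Graham's law gives rate_Ar/rate_C₃H₈ = √(M_C₃H₈/M_Ar) = √(44.10/39.95) = √1.104 = 1.05.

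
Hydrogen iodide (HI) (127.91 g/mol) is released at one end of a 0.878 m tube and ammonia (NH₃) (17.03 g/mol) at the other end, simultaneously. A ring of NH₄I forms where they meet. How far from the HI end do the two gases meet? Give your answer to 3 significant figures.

0.235 m

In equal time, each gas travels a distance ∝ its rate ∝ 1/√M, so d_HI/d_NH₃ = √(M_NH₃/M_HI) = √(17.03/127.91) = 0.3649.
With d_HI + d_NH₃ = 0.878 m, d_NH₃ = 0.878/(1 + 0.3649) = 0.6433 m.
d_HI = 0.878 − 0.6433 = 0.235 m.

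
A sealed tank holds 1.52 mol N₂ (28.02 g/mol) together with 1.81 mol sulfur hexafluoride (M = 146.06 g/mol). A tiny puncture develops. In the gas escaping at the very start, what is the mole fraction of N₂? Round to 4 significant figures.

Each component's effusion rate ∝ (its partial pressure)·(1/√M) ∝ n_i/√M_i.
Mole fraction of N₂ in the effusate = (n_N₂/√M_N₂) / (n_N₂/√M_N₂ + n_SF₆/√M_SF₆)
= (1.52/√28.02) / (1.52/√28.02 + 1.81/√146.06) = 0.2872/(0.2872 + 0.1498) = 0.6572.

0.6572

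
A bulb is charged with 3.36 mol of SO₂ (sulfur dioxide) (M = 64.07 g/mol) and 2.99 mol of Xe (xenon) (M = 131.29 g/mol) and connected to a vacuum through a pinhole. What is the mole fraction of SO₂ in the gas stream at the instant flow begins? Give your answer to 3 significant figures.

0.617

Effusion rate of each component ∝ n_i/√M_i (partial pressure × 1/√M).
x_SO₂(eff) = (n_SO₂/√M_SO₂) / (n_SO₂/√M_SO₂ + n_Xe/√M_Xe)
= (3.36/√64.07) / (3.36/√64.07 + 2.99/√131.29) = 0.4198/(0.4198 + 0.2609) = 0.617.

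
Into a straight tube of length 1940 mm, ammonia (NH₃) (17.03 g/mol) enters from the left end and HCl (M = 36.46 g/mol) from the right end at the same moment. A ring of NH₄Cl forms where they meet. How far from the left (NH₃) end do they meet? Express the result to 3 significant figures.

1150 mm

Distances travelled in equal time are proportional to diffusion rates, so d_NH₃/d_HCl = √(M_HCl/M_NH₃) = √(36.46/17.03) = 1.463.
With d_NH₃ + d_HCl = 1940 mm, d_HCl = 1940/(1 + 1.463) = 787.6 mm.
d_NH₃ = 1940 − 787.6 = 1150 mm.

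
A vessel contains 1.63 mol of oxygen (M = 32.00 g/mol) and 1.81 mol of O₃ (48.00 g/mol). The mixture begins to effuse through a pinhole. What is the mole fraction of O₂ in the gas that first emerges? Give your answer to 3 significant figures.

0.524

Each component's effusion rate ∝ (its partial pressure)·(1/√M) ∝ n_i/√M_i.
Mole fraction of O₂ in the effusate = (n_O₂/√M_O₂) / (n_O₂/√M_O₂ + n_O₃/√M_O₃)
= (1.63/√32.00) / (1.63/√32.00 + 1.81/√48.00) = 0.2881/(0.2881 + 0.2613) = 0.524.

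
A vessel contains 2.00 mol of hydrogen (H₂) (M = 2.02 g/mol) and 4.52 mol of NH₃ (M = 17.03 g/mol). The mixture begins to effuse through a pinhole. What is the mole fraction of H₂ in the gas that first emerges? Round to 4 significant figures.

0.5623

The effusion rate of species i is ∝ p_i/√M_i ∝ n_i/√M_i.
So x_H₂ in the escaping gas = (n_H₂/√M_H₂) / Σ(n_i/√M_i)
= (2.00/√2.02) / (2.00/√2.02 + 4.52/√17.03) = 1.407/(1.407 + 1.095) = 0.5623.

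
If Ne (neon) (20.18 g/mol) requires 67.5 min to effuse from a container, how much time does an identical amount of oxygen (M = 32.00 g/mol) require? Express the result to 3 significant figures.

85.0 min

By Graham's law, t_O₂/t_Ne = √(M_O₂/M_Ne) = √(32.00/20.18) = √1.586 = 1.259.
So the time for O₂ is 67.5 × 1.259 = 85.0 min.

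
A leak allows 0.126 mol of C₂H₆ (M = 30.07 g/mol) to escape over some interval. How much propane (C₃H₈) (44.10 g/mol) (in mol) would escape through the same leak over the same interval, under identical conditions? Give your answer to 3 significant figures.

0.104 mol

Graham's law gives rate_C₃H₈/rate_C₂H₆ = √(M_C₂H₆/M_C₃H₈) = √(30.07/44.10) = √0.6819 = 0.8257.
So the amount for C₃H₈ is 0.126 × 0.8257 = 0.104 mol.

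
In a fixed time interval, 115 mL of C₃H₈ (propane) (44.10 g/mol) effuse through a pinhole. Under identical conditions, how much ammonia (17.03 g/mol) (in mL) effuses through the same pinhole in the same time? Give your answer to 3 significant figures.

185 mL

From Graham's law, rate_NH₃/rate_C₃H₈ = √(M_C₃H₈/M_NH₃) = √(44.10/17.03) = √2.590 = 1.609.
So the volume for NH₃ is 115 × 1.609 = 185 mL.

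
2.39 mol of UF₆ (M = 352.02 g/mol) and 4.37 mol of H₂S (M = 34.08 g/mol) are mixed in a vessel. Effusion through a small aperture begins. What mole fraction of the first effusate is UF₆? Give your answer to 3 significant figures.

The effusion rate of species i is ∝ p_i/√M_i ∝ n_i/√M_i.
Mole fraction of UF₆ in the effusate = (n_UF₆/√M_UF₆) / (n_UF₆/√M_UF₆ + n_H₂S/√M_H₂S)
= (2.39/√352.02) / (2.39/√352.02 + 4.37/√34.08) = 0.1274/(0.1274 + 0.7486) = 0.145.

0.145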